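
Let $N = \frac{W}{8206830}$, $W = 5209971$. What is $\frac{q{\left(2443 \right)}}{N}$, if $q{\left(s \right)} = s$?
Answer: $\frac{6683095230}{1736657} \approx 3848.3$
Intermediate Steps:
$N = \frac{1736657}{2735610}$ ($N = \frac{5209971}{8206830} = 5209971 \cdot \frac{1}{8206830} = \frac{1736657}{2735610} \approx 0.63483$)
$\frac{q{\left(2443 \right)}}{N} = \frac{2443}{\frac{1736657}{2735610}} = 2443 \cdot \frac{2735610}{1736657} = \frac{6683095230}{1736657}$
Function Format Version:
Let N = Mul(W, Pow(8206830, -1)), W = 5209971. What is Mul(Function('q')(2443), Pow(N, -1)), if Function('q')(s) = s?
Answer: Rational(6683095230, 1736657) ≈ 3848.3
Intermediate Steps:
N = Rational(1736657, 2735610) (N = Mul(5209971, Pow(8206830, -1)) = Mul(5209971, Rational(1, 8206830)) = Rational(1736657, 2735610) ≈ 0.63483)
Mul(Function('q')(2443), Pow(N, -1)) = Mul(2443, Pow(Rational(1736657, 2735610), -1)) = Mul(2443, Rational(2735610, 1736657)) = Rational(6683095230, 1736657)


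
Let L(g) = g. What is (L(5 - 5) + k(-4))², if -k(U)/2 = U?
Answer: 64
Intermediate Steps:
k(U) = -2*U
(L(5 - 5) + k(-4))² = ((5 - 5) - 2*(-4))² = (0 + 8)² = 8² = 64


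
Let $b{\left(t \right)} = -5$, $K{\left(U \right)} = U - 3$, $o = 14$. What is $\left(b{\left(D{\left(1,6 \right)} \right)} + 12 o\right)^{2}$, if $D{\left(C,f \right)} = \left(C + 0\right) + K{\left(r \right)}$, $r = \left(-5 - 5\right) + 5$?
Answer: $26569$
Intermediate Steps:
$r = -5$ ($r = -10 + 5 = -5$)
$K{\left(U \right)} = -3 + U$
$D{\left(C,f \right)} = -8 + C$ ($D{\left(C,f \right)} = \left(C + 0\right) - 8 = C - 8 = -8 + C$)
$\left(b{\left(D{\left(1,6 \right)} \right)} + 12 o\right)^{2} = \left(-5 + 12 \cdot 14\right)^{2} = \left(-5 + 168\right)^{2} = 163^{2} = 26569$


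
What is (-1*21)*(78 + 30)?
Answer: -2268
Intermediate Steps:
(-1*21)*(78 + 30) = -21*108 = -2268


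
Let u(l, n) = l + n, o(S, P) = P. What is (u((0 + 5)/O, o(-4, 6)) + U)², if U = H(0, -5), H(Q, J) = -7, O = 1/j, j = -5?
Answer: 676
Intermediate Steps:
O = -⅕ (O = 1/(-5) = -⅕ ≈ -0.20000)
U = -7
(u((0 + 5)/O, o(-4, 6)) + U)² = (((0 + 5)/(-⅕) + 6) - 7)² = ((-5*5 + 6) - 7)² = ((-25 + 6) - 7)² = (-19 - 7)² = (-26)² = 676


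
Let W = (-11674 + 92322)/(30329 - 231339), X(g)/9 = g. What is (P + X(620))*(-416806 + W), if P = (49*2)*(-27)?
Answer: -122908567656636/100505 ≈ -1.2229e+9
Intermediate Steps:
X(g) = 9*g
P = -2646 (P = 98*(-27) = -2646)
W = -40324/100505 (W = 80648/(-201010) = 80648*(-1/201010) = -40324/100505 ≈ -0.40121)
(P + X(620))*(-416806 + W) = (-2646 + 9*620)*(-416806 - 40324/100505) = (-2646 + 5580)*(-41891127354/100505) = 2934*(-41891127354/100505) = -122908567656636/100505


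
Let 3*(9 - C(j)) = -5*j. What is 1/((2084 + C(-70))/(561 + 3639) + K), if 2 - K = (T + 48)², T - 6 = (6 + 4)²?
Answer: -1800/42684353 ≈ -4.2170e-5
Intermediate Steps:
C(j) = 9 + 5*j/3 (C(j) = 9 - (-5)*j/3 = 9 + 5*j/3)
T = 106 (T = 6 + (6 + 4)² = 6 + 10² = 6 + 100 = 106)
K = -23714 (K = 2 - (106 + 48)² = 2 - 1*154² = 2 - 1*23716 = 2 - 23716 = -23714)
1/((2084 + C(-70))/(561 + 3639) + K) = 1/((2084 + (9 + (5/3)*(-70)))/(561 + 3639) - 23714) = 1/((2084 + (9 - 350/3))/4200 - 23714) = 1/((2084 - 323/3)*(1/4200) - 23714) = 1/((5929/3)*(1/4200) - 23714) = 1/(847/1800 - 23714) = 1/(-42684353/1800) = -1800/42684353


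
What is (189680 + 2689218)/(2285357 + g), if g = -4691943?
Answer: -1439449/1203293 ≈ -1.1963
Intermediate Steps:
(189680 + 2689218)/(2285357 + g) = (189680 + 2689218)/(2285357 - 4691943) = 2878898/(-2406586) = 2878898*(-1/2406586) = -1439449/1203293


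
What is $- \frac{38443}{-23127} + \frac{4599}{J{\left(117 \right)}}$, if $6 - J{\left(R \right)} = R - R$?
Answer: $\frac{35530577}{46254} \approx 768.16$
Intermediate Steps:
$J{\left(R \right)} = 6$ ($J{\left(R \right)} = 6 - \left(R - R\right) = 6 - 0 = 6 + 0 = 6$)
$- \frac{38443}{-23127} + \frac{4599}{J{\left(117 \right)}} = - \frac{38443}{-23127} + \frac{4599}{6} = \left(-38443\right) \left(- \frac{1}{23127}\right) + 4599 \cdot \frac{1}{6} = \frac{38443}{23127} + \frac{1533}{2} = \frac{35530577}{46254}$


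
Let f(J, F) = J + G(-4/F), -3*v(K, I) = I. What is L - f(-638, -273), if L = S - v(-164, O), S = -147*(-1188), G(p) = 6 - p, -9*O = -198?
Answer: 47850170/273 ≈ 1.7528e+5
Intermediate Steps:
O = 22 (O = -⅑*(-198) = 22)
v(K, I) = -I/3
S = 174636
f(J, F) = 6 + J + 4/F (f(J, F) = J + (6 - (-4)/F) = J + (6 + 4/F) = 6 + J + 4/F)
L = 523930/3 (L = 174636 - (-1)*22/3 = 174636 - 1*(-22/3) = 174636 + 22/3 = 523930/3 ≈ 1.7464e+5)
L - f(-638, -273) = 523930/3 - (6 - 638 + 4/(-273)) = 523930/3 - (6 - 638 + 4*(-1/273)) = 523930/3 - (6 - 638 - 4/273) = 523930/3 - 1*(-172540/273) = 523930/3 + 172540/273 = 47850170/273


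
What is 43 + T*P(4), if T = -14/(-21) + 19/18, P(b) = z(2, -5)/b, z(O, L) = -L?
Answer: 3251/72 ≈ 45.153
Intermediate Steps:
P(b) = 5/b (P(b) = (-1*(-5))/b = 5/b)
T = 31/18 (T = -14*(-1/21) + 19*(1/18) = 2/3 + 19/18 = 31/18 ≈ 1.7222)
43 + T*P(4) = 43 + 31*(5/4)/18 = 43 + 31*(5*(1/4))/18 = 43 + (31/18)*(5/4) = 43 + 155/72 = 3251/72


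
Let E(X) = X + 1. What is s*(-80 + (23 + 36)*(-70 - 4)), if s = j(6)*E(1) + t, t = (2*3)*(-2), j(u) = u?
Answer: 0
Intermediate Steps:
E(X) = 1 + X
t = -12 (t = 6*(-2) = -12)
s = 0 (s = 6*(1 + 1) - 12 = 6*2 - 12 = 12 - 12 = 0)
s*(-80 + (23 + 36)*(-70 - 4)) = 0*(-80 + (23 + 36)*(-70 - 4)) = 0*(-80 + 59*(-74)) = 0*(-80 - 4366) = 0*(-4446) = 0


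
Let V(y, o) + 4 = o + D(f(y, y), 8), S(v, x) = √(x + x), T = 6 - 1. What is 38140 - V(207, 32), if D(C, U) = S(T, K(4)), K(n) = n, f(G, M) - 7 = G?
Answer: 38112 - 2*√2 ≈ 38109.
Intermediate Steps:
f(G, M) = 7 + G
T = 5
S(v, x) = √2*√x (S(v, x) = √(2*x) = √2*√x)
D(C, U) = 2*√2 (D(C, U) = √2*√4 = √2*2 = 2*√2)
V(y, o) = -4 + o + 2*√2 (V(y, o) = -4 + (o + 2*√2) = -4 + o + 2*√2)
38140 - V(207, 32) = 38140 - (-4 + 32 + 2*√2) = 38140 - (28 + 2*√2) = 38140 + (-28 - 2*√2) = 38112 - 2*√2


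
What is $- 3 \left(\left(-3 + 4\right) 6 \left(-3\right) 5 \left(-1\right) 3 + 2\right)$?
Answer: $-816$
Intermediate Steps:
$- 3 \left(\left(-3 + 4\right) 6 \left(-3\right) 5 \left(-1\right) 3 + 2\right) = - 3 \left(1 \left(-18\right) \left(\left(-5\right) 3\right) + 2\right) = - 3 \left(\left(-18\right) \left(-15\right) + 2\right) = - 3 \left(270 + 2\right) = \left(-3\right) 272 = -816$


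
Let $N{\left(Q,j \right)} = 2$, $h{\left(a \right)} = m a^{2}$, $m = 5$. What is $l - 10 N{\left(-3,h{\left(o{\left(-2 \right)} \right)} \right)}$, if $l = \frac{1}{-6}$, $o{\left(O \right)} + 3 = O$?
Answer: $- \frac{121}{6} \approx -20.167$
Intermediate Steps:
$o{\left(O \right)} = -3 + O$
$h{\left(a \right)} = 5 a^{2}$
$l = - \frac{1}{6} \approx -0.16667$
$l - 10 N{\left(-3,h{\left(o{\left(-2 \right)} \right)} \right)} = - \frac{1}{6} - 20 = - \frac{121}{6}$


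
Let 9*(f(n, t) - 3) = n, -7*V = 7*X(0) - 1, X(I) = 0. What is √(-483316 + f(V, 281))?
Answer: I*√213141026/21 ≈ 695.21*I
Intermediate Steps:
V = ⅐ (V = -(7*0 - 1)/7 = -(0 - 1)/7 = -⅐*(-1) = ⅐ ≈ 0.14286)
f(n, t) = 3 + n/9
√(-483316 + f(V, 281)) = √(-483316 + (3 + (⅑)*(⅐))) = √(-483316 + (3 + 1/63)) = √(-483316 + 190/63) = √(-30448718/63) = I*√213141026/21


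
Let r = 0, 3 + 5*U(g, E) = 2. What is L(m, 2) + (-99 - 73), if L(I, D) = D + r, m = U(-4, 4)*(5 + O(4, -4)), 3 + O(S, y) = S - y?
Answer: -170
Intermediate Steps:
U(g, E) = -1/5 (U(g, E) = -3/5 + (1/5)*2 = -3/5 + 2/5 = -1/5)
O(S, y) = -3 + S - y (O(S, y) = -3 + (S - y) = -3 + S - y)
m = -2 (m = -(5 + (-3 + 4 - 1*(-4)))/5 = -(5 + (-3 + 4 + 4))/5 = -(5 + 5)/5 = -1/5*10 = -2)
L(I, D) = D (L(I, D) = D + 0 = D)
L(m, 2) + (-99 - 73) = 2 + (-99 - 73) = 2 - 172 = -170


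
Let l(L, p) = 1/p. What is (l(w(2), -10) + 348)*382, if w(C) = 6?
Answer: 664489/5 ≈ 1.3290e+5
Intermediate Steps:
(l(w(2), -10) + 348)*382 = (1/(-10) + 348)*382 = (-⅒ + 348)*382 = (3479/10)*382 = 664489/5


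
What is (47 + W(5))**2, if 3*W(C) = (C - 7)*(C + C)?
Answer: 14641/9 ≈ 1626.8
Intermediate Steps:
W(C) = 2*C*(-7 + C)/3 (W(C) = ((C - 7)*(C + C))/3 = ((-7 + C)*(2*C))/3 = (2*C*(-7 + C))/3 = 2*C*(-7 + C)/3)
(47 + W(5))**2 = (47 + (2/3)*5*(-7 + 5))**2 = (47 + (2/3)*5*(-2))**2 = (47 - 20/3)**2 = (121/3)**2 = 14641/9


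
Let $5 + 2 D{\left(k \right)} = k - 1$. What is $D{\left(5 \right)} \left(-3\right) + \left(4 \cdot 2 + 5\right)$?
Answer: $\frac{29}{2} \approx 14.5$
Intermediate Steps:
$D{\left(k \right)} = -3 + \frac{k}{2}$ ($D{\left(k \right)} = - \frac{5}{2} + \frac{k - 1}{2} = - \frac{5}{2} + \frac{-1 + k}{2} = - \frac{5}{2} + \left(- \frac{1}{2} + \frac{k}{2}\right) = -3 + \frac{k}{2}$)
$D{\left(5 \right)} \left(-3\right) + \left(4 \cdot 2 + 5\right) = \left(-3 + \frac{1}{2} \cdot 5\right) \left(-3\right) + \left(4 \cdot 2 + 5\right) = \left(-3 + \frac{5}{2}\right) \left(-3\right) + \left(8 + 5\right) = \left(- \frac{1}{2}\right) \left(-3\right) + 13 = \frac{3}{2} + 13 = \frac{29}{2}$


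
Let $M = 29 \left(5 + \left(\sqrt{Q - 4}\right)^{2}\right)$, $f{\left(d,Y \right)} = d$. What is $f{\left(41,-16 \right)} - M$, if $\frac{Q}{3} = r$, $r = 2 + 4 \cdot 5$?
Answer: $-1902$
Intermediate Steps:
$r = 22$ ($r = 2 + 20 = 22$)
$Q = 66$ ($Q = 3 \cdot 22 = 66$)
$M = 1943$ ($M = 29 \left(5 + \left(\sqrt{66 - 4}\right)^{2}\right) = 29 \left(5 + \left(\sqrt{62}\right)^{2}\right) = 29 \left(5 + 62\right) = 29 \cdot 67 = 1943$)
$f{\left(41,-16 \right)} - M = 41 - 1943 = -1902$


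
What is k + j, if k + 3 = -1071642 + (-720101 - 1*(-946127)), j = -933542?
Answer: -1779161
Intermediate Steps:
k = -845619 (k = -3 + (-1071642 + (-720101 - 1*(-946127))) = -3 + (-1071642 + (-720101 + 946127)) = -3 + (-1071642 + 226026) = -3 - 845616 = -845619)
k + j = -845619 - 933542 = -1779161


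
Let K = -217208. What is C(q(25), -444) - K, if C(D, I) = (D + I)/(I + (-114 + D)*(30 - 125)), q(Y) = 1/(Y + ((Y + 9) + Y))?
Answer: 189476800137/872329 ≈ 2.1721e+5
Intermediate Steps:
q(Y) = 1/(9 + 3*Y) (q(Y) = 1/(Y + ((9 + Y) + Y)) = 1/(Y + (9 + 2*Y)) = 1/(9 + 3*Y))
C(D, I) = (D + I)/(10830 + I - 95*D) (C(D, I) = (D + I)/(I + (-114 + D)*(-95)) = (D + I)/(I + (10830 - 95*D)) = (D + I)/(10830 + I - 95*D))
C(q(25), -444) - K = (1/(3*(3 + 25)) - 444)/(10830 - 444 - 95/(3*(3 + 25))) - 1*(-217208) = ((1/3)/28 - 444)/(10830 - 444 - 95/(3*28)) + 217208 = ((1/3)*(1/28) - 444)/(10830 - 444 - 95/(3*28)) + 217208 = (1/84 - 444)/(10830 - 444 - 95*1/84) + 217208 = -37295/84/(10830 - 444 - 95/84) + 217208 = -37295/84/(872329/84) + 217208 = (84/872329)*(-37295/84) + 217208 = -37295/872329 + 217208 = 189476800137/872329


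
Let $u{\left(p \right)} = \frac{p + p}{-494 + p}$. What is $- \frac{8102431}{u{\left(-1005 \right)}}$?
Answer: $- \frac{12145544069}{2010} \approx -6.0426 \cdot 10^{6}$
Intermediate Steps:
$u{\left(p \right)} = \frac{2 p}{-494 + p}$
$- \frac{8102431}{u{\left(-1005 \right)}} = - \frac{8102431}{2 \left(-1005\right) \frac{1}{-494 - 1005}} = - \frac{8102431}{2 \left(-1005\right) \frac{1}{-1499}} = - \frac{8102431}{2 \left(-1005\right) \left(- \frac{1}{1499}\right)} = - \frac{8102431}{\frac{2010}{1499}} = \left(-8102431\right) \frac{1499}{2010} = - \frac{12145544069}{2010}$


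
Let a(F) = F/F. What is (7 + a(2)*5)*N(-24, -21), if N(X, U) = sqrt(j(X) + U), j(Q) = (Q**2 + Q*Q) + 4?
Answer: 12*sqrt(1135) ≈ 404.28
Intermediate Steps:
a(F) = 1
j(Q) = 4 + 2*Q**2 (j(Q) = (Q**2 + Q**2) + 4 = 2*Q**2 + 4 = 4 + 2*Q**2)
N(X, U) = sqrt(4 + U + 2*X**2) (N(X, U) = sqrt((4 + 2*X**2) + U) = sqrt(4 + U + 2*X**2))
(7 + a(2)*5)*N(-24, -21) = (7 + 1*5)*sqrt(4 - 21 + 2*(-24)**2) = (7 + 5)*sqrt(4 - 21 + 2*576) = 12*sqrt(4 - 21 + 1152) = 12*sqrt(1135)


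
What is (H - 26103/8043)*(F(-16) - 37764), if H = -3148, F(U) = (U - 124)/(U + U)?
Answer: 364584887379/3064 ≈ 1.1899e+8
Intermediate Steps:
F(U) = (-124 + U)/(2*U) (F(U) = (-124 + U)/((2*U)) = (-124 + U)*(1/(2*U)) = (-124 + U)/(2*U))
(H - 26103/8043)*(F(-16) - 37764) = (-3148 - 26103/8043)*((1/2)*(-124 - 16)/(-16) - 37764) = (-3148 - 26103*1/8043)*((1/2)*(-1/16)*(-140) - 37764) = (-3148 - 1243/383)*(35/8 - 37764) = -1206927/383*(-302077/8) = 364584887379/3064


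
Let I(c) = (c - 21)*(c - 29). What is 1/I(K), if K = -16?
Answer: 1/1665 ≈ 0.00060060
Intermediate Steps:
I(c) = (-29 + c)*(-21 + c) (I(c) = (-21 + c)*(-29 + c) = (-29 + c)*(-21 + c))
1/I(K) = 1/(609 + (-16)² - 50*(-16)) = 1/(609 + 256 + 800) = 1/1665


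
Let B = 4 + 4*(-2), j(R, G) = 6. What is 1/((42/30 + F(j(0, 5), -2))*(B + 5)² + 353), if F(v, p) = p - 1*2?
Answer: 5/1752 ≈ 0.0028539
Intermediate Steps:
B = -4 (B = 4 - 8 = -4)
F(v, p) = -2 + p (F(v, p) = p - 2 = -2 + p)
1/((42/30 + F(j(0, 5), -2))*(B + 5)² + 353) = 1/((42/30 + (-2 - 2))*(-4 + 5)² + 353) = 1/((42*(1/30) - 4)*1² + 353) = 1/((7/5 - 4)*1 + 353) = 1/(-13/5*1 + 353) = 1/(-13/5 + 353) = 1/(1752/5) = 5/1752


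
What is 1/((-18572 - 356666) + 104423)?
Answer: -1/270815 ≈ -3.6926e-6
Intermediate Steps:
1/((-18572 - 356666) + 104423) = 1/(-375238 + 104423) = 1/(-270815) = -1/270815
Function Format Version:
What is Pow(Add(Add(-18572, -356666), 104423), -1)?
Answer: Rational(-1, 270815) ≈ -3.6926e-6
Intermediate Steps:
Pow(Add(Add(-18572, -356666), 104423), -1) = Pow(Add(-375238, 104423), -1) = Pow(-270815, -1) = Rational(-1, 270815)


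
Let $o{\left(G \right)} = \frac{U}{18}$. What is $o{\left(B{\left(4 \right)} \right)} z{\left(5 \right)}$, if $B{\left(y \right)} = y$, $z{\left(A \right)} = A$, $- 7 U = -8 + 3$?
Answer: $\frac{25}{126} \approx 0.19841$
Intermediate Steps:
$U = \frac{5}{7}$ ($U = - \frac{-8 + 3}{7} = \left(- \frac{1}{7}\right) \left(-5\right) = \frac{5}{7} \approx 0.71429$)
$o{\left(G \right)} = \frac{5}{126}$ ($o{\left(G \right)} = \frac{5}{7 \cdot 18} = \frac{5}{7} \cdot \frac{1}{18} = \frac{5}{126}$)
$o{\left(B{\left(4 \right)} \right)} z{\left(5 \right)} = \frac{5}{126} \cdot 5 = \frac{25}{126}$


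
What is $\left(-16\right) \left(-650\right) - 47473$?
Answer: $-37073$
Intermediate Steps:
$\left(-16\right) \left(-650\right) - 47473 = 10400 - 47473 = -37073$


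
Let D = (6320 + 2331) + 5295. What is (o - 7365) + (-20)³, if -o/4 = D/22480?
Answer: -43182623/2810 ≈ -15367.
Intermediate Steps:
D = 13946 (D = 8651 + 5295 = 13946)
o = -6973/2810 (o = -55784/22480 = -4*6973/11240 = -6973/2810 ≈ -2.4815)
(o - 7365) + (-20)³ = (-6973/2810 - 7365) + (-20)³ = -20702623/2810 - 8000 = -43182623/2810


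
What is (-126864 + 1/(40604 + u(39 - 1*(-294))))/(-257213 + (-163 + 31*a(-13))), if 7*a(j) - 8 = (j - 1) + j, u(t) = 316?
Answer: 36338924153/73746883320 ≈ 0.49275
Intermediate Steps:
a(j) = 1 + 2*j/7 (a(j) = 8/7 + ((j - 1) + j)/7 = 8/7 + ((-1 + j) + j)/7 = 8/7 + (-1 + 2*j)/7 = 8/7 + (-⅐ + 2*j/7) = 1 + 2*j/7)
(-126864 + 1/(40604 + u(39 - 1*(-294))))/(-257213 + (-163 + 31*a(-13))) = (-126864 + 1/(40604 + 316))/(-257213 + (-163 + 31*(1 + (2/7)*(-13)))) = (-126864 + 1/40920)/(-257213 + (-163 + 31*(1 - 26/7))) = (-126864 + 1/40920)/(-257213 + (-163 + 31*(-19/7))) = -5191274879/(40920*(-257213 + (-163 - 589/7))) = -5191274879/(40920*(-257213 - 1730/7)) = -5191274879/(40920*(-1802221/7)) = -5191274879/40920*(-7/1802221) = 36338924153/73746883320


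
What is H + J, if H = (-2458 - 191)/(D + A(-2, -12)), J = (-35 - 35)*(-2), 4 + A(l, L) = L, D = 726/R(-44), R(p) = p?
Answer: 14398/65 ≈ 221.51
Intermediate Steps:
D = -33/2 (D = 726/(-44) = 726*(-1/44) = -33/2 ≈ -16.500)
A(l, L) = -4 + L
J = 140 (J = -70*(-2) = 140)
H = 5298/65 (H = (-2458 - 191)/(-33/2 + (-4 - 12)) = -2649/(-33/2 - 16) = -2649/(-65/2) = -2649*(-2/65) = 5298/65 ≈ 81.508)
H + J = 5298/65 + 140 = 14398/65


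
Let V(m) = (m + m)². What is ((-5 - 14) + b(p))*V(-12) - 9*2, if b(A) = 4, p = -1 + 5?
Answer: -8658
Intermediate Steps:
p = 4
V(m) = 4*m² (V(m) = (2*m)² = 4*m²)
((-5 - 14) + b(p))*V(-12) - 9*2 = ((-5 - 14) + 4)*(4*(-12)²) - 9*2 = (-19 + 4)*(4*144) - 18 = -15*576 - 18 = -8640 - 18 = -8658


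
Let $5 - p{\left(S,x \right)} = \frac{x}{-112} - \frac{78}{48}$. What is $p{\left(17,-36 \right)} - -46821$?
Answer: $\frac{2622329}{56} \approx 46827.0$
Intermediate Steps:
$p{\left(S,x \right)} = \frac{53}{8} + \frac{x}{112}$ ($p{\left(S,x \right)} = 5 - \left(\frac{x}{-112} - \frac{78}{48}\right) = 5 - \left(x \left(- \frac{1}{112}\right) - \frac{13}{8}\right) = 5 - \left(- \frac{x}{112} - \frac{13}{8}\right) = 5 - \left(- \frac{13}{8} - \frac{x}{112}\right) = 5 + \left(\frac{13}{8} + \frac{x}{112}\right) = \frac{53}{8} + \frac{x}{112}$)
$p{\left(17,-36 \right)} - -46821 = \left(\frac{53}{8} + \frac{1}{112} \left(-36\right)\right) - -46821 = \left(\frac{53}{8} - \frac{9}{28}\right) + 46821 = \frac{353}{56} + 46821 = \frac{2622329}{56}$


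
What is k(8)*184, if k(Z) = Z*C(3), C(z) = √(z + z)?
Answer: 1472*√6 ≈ 3605.6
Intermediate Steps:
C(z) = √2*√z (C(z) = √(2*z) = √2*√z)
k(Z) = Z*√6 (k(Z) = Z*(√2*√3) = Z*√6)
k(8)*184 = (8*√6)*184 = 1472*√6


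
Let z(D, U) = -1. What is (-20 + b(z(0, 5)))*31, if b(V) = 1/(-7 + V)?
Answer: -4991/8 ≈ -623.88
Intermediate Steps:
(-20 + b(z(0, 5)))*31 = (-20 + 1/(-7 - 1))*31 = (-20 + 1/(-8))*31 = (-20 - ⅛)*31 = -161/8*31 = -4991/8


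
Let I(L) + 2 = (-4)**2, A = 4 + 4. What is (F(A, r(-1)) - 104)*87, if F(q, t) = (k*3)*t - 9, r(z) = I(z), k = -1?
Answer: -13485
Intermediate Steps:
A = 8
I(L) = 14 (I(L) = -2 + (-4)**2 = -2 + 16 = 14)
r(z) = 14
F(q, t) = -9 - 3*t (F(q, t) = (-1*3)*t - 9 = -3*t - 9 = -9 - 3*t)
(F(A, r(-1)) - 104)*87 = ((-9 - 3*14) - 104)*87 = ((-9 - 42) - 104)*87 = (-51 - 104)*87 = -155*87 = -13485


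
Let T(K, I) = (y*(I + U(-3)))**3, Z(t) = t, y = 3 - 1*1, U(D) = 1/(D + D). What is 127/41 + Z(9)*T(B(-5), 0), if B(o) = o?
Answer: 340/123 ≈ 2.7642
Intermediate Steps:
U(D) = 1/(2*D)
y = 2 (y = 3 - 1 = 2)
T(K, I) = (-1/3 + 2*I)**3 (T(K, I) = (2*(I + (1/2)/(-3)))**3 = (2*(I + (1/2)*(-1/3)))**3 = (2*(I - 1/6))**3 = (2*(-1/6 + I))**3 = (-1/3 + 2*I)**3)
127/41 + Z(9)*T(B(-5), 0) = 127/41 + 9*((-1 + 6*0)**3/27) = 127*(1/41) + 9*((-1 + 0)**3/27) = 127/41 + 9*((1/27)*(-1)**3) = 127/41 + 9*((1/27)*(-1)) = 127/41 + 9*(-1/27) = 127/41 - 1/3 = 340/123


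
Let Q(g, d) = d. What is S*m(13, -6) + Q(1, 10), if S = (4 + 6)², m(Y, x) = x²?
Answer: 3610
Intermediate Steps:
S = 100 (S = 10² = 100)
S*m(13, -6) + Q(1, 10) = 100*(-6)² + 10 = 100*36 + 10 = 3600 + 10 = 3610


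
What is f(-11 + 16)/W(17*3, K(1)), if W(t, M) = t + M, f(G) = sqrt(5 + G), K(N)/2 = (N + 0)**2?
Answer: sqrt(10)/53 ≈ 0.059666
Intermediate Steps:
K(N) = 2*N**2 (K(N) = 2*(N + 0)**2 = 2*N**2)
W(t, M) = M + t
f(-11 + 16)/W(17*3, K(1)) = sqrt(5 + (-11 + 16))/(2*1**2 + 17*3) = sqrt(5 + 5)/(2*1 + 51) = sqrt(10)/(2 + 51) = sqrt(10)/53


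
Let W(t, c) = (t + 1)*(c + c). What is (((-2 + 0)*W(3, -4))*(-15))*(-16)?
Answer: 15360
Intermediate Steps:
W(t, c) = 2*c*(1 + t) (W(t, c) = (1 + t)*(2*c) = 2*c*(1 + t))
(((-2 + 0)*W(3, -4))*(-15))*(-16) = (((-2 + 0)*(2*(-4)*(1 + 3)))*(-15))*(-16) = (-4*(-4)*4*(-15))*(-16) = (-2*(-32)*(-15))*(-16) = (64*(-15))*(-16) = -960*(-16) = 15360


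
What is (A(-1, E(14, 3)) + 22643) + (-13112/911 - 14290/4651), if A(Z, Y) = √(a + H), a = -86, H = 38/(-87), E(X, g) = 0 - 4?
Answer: 95865770121/4237061 + 4*I*√40890/87 ≈ 22626.0 + 9.2971*I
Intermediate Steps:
E(X, g) = -4
H = -38/87 (H = 38*(-1/87) = -38/87 ≈ -0.43678)
A(Z, Y) = 4*I*√40890/87 (A(Z, Y) = √(-86 - 38/87) = √(-7520/87) = 4*I*√40890/87)
(A(-1, E(14, 3)) + 22643) + (-13112/911 - 14290/4651) = (4*I*√40890/87 + 22643) + (-13112/911 - 14290/4651) = (22643 + 4*I*√40890/87) + (-13112*1/911 - 14290*1/4651) = (22643 + 4*I*√40890/87) + (-13112/911 - 14290/4651) = (22643 + 4*I*√40890/87) - 74002102/4237061 = 95865770121/4237061 + 4*I*√40890/87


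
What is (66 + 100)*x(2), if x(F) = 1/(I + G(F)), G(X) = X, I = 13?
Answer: 166/15 ≈ 11.067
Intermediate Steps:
x(F) = 1/(13 + F)
(66 + 100)*x(2) = (66 + 100)/(13 + 2) = 166/15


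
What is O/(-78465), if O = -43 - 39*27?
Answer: 1096/78465 ≈ 0.013968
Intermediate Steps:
O = -1096 (O = -43 - 1053 = -1096)
O/(-78465) = -1096/(-78465) = -1096*(-1/78465) = 1096/78465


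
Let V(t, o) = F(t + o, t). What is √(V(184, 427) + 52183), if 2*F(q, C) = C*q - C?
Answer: √108303 ≈ 329.09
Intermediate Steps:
F(q, C) = -C/2 + C*q/2 (F(q, C) = (C*q - C)/2 = (-C + C*q)/2 = -C/2 + C*q/2)
V(t, o) = t*(-1 + o + t)/2 (V(t, o) = t*(-1 + (t + o))/2 = t*(-1 + (o + t))/2 = t*(-1 + o + t)/2)
√(V(184, 427) + 52183) = √((½)*184*(-1 + 427 + 184) + 52183) = √((½)*184*610 + 52183) = √(56120 + 52183) = √108303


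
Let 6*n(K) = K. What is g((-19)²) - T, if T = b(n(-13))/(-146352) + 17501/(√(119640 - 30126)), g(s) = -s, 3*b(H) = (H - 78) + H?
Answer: -475497895/1317168 - 17501*√9946/29838 ≈ -419.50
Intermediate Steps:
n(K) = K/6
b(H) = -26 + 2*H/3 (b(H) = ((H - 78) + H)/3 = ((-78 + H) + H)/3 = (-78 + 2*H)/3 = -26 + 2*H/3)
T = 247/1317168 + 17501*√9946/29838 (T = (-26 + 2*((⅙)*(-13))/3)/(-146352) + 17501/(√(119640 - 30126)) = (-26 + (⅔)*(-13/6))*(-1/146352) + 17501/(√89514) = (-26 - 13/9)*(-1/146352) + 17501/((3*√9946)) = -247/9*(-1/146352) + 17501*(√9946/29838) = 247/1317168 + 17501*√9946/29838 ≈ 58.495)
g((-19)²) - T = -1*(-19)² - (247/1317168 + 17501*√9946/29838) = -1*361 + (-247/1317168 - 17501*√9946/29838) = -361 + (-247/1317168 - 17501*√9946/29838) = -475497895/1317168 - 17501*√9946/29838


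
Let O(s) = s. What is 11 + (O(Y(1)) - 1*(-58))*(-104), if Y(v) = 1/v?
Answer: -6125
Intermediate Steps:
Y(v) = 1/v
11 + (O(Y(1)) - 1*(-58))*(-104) = 11 + (1/1 - 1*(-58))*(-104) = 11 + (1 + 58)*(-104) = 11 + 59*(-104) = 11 - 6136 = -6125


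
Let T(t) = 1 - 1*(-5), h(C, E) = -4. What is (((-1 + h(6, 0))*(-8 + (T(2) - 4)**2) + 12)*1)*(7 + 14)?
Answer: 672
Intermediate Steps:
T(t) = 6 (T(t) = 1 + 5 = 6)
(((-1 + h(6, 0))*(-8 + (T(2) - 4)**2) + 12)*1)*(7 + 14) = (((-1 - 4)*(-8 + (6 - 4)**2) + 12)*1)*(7 + 14) = ((-5*(-8 + 2**2) + 12)*1)*21 = ((-5*(-8 + 4) + 12)*1)*21 = ((-5*(-4) + 12)*1)*21 = ((20 + 12)*1)*21 = (32*1)*21 = 32*21 = 672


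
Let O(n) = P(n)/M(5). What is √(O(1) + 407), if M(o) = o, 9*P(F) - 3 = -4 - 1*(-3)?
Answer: √91585/15 ≈ 20.175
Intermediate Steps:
P(F) = 2/9 (P(F) = ⅓ + (-4 - 1*(-3))/9 = ⅓ + (-4 + 3)/9 = ⅓ + (⅑)*(-1) = ⅓ - ⅑ = 2/9)
O(n) = 2/45 (O(n) = (2/9)/5 = (2/9)*(⅕) = 2/45)
√(O(1) + 407) = √(2/45 + 407) = √(18317/45) = √91585/15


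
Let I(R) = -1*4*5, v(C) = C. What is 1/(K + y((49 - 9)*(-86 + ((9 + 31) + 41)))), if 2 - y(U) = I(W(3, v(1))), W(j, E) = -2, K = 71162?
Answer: 1/71184 ≈ 1.4048e-5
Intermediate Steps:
I(R) = -20 (I(R) = -4*5 = -20)
y(U) = 22 (y(U) = 2 - 1*(-20) = 2 + 20 = 22)
1/(K + y((49 - 9)*(-86 + ((9 + 31) + 41)))) = 1/(71162 + 22) = 1/71184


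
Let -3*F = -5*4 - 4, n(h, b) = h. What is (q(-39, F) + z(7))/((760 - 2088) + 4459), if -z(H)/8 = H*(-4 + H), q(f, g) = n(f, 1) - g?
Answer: -215/3131 ≈ -0.068668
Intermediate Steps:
F = 8 (F = -(-5*4 - 4)/3 = -(-20 - 4)/3 = -1/3*(-24) = 8)
q(f, g) = f - g
z(H) = -8*H*(-4 + H)
(q(-39, F) + z(7))/((760 - 2088) + 4459) = ((-39 - 1*8) + 8*7*(4 - 1*7))/((760 - 2088) + 4459) = ((-39 - 8) + 8*7*(4 - 7))/(-1328 + 4459) = (-47 + 8*7*(-3))/3131 = (-47 - 168)*(1/3131) = -215*1/3131 = -215/3131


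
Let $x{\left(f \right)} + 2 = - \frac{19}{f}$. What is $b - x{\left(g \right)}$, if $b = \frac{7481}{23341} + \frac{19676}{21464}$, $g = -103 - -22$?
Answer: $\frac{30461987683}{10145072286} \approx 3.0026$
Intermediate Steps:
$g = -81$ ($g = -103 + 22 = -81$)
$b = \frac{154957425}{125247806}$ ($b = 7481 \cdot \frac{1}{23341} + 19676 \cdot \frac{1}{21464} = \frac{7481}{23341} + \frac{4919}{5366} = \frac{154957425}{125247806} \approx 1.2372$)
$x{\left(f \right)} = -2 - \frac{19}{f}$
$b - x{\left(g \right)} = \frac{154957425}{125247806} - \left(-2 - \frac{19}{-81}\right) = \frac{154957425}{125247806} - \left(-2 - - \frac{19}{81}\right) = \frac{154957425}{125247806} - \left(-2 + \frac{19}{81}\right) = \frac{154957425}{125247806} - - \frac{143}{81} = \frac{154957425}{125247806} + \frac{143}{81} = \frac{30461987683}{10145072286}$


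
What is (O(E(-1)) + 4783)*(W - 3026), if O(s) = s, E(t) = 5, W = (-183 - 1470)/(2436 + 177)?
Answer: -12622111236/871 ≈ -1.4492e+7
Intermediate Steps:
W = -551/871 (W = -1653/2613 = -1653*1/2613 = -551/871 ≈ -0.63261)
(O(E(-1)) + 4783)*(W - 3026) = (5 + 4783)*(-551/871 - 3026) = 4788*(-2636197/871) = -12622111236/871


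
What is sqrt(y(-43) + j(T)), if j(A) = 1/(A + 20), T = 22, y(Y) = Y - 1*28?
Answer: I*sqrt(125202)/42 ≈ 8.4247*I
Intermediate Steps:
y(Y) = -28 + Y (y(Y) = Y - 28 = -28 + Y)
j(A) = 1/(20 + A)
sqrt(y(-43) + j(T)) = sqrt((-28 - 43) + 1/(20 + 22)) = sqrt(-71 + 1/42) = sqrt(-2981/42) = I*sqrt(125202)/42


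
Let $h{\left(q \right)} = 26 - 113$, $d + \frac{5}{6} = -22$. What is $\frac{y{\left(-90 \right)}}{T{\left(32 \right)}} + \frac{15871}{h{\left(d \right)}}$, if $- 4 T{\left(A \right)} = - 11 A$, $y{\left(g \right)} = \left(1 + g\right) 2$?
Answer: $- \frac{706067}{3828} \approx -184.45$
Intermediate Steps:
$y{\left(g \right)} = 2 + 2 g$
$T{\left(A \right)} = \frac{11 A}{4}$ ($T{\left(A \right)} = - \frac{\left(-11\right) A}{4} = \frac{11 A}{4}$)
$d = - \frac{137}{6}$ ($d = - \frac{5}{6} - 22 = - \frac{137}{6} \approx -22.833$)
$h{\left(q \right)} = -87$ ($h{\left(q \right)} = 26 - 113 = -87$)
$\frac{y{\left(-90 \right)}}{T{\left(32 \right)}} + \frac{15871}{h{\left(d \right)}} = \frac{2 + 2 \left(-90\right)}{\frac{11}{4} \cdot 32} + \frac{15871}{-87} = \frac{2 - 180}{88} + 15871 \left(- \frac{1}{87}\right) = \left(-178\right) \frac{1}{88} - \frac{15871}{87} = - \frac{89}{44} - \frac{15871}{87} = - \frac{706067}{3828}$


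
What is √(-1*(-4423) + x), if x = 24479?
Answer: √28902 ≈ 170.01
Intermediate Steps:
√(-1*(-4423) + x) = √(-1*(-4423) + 24479) = √(4423 + 24479) = √28902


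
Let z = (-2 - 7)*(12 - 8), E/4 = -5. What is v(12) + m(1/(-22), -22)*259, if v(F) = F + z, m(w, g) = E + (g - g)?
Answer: -5204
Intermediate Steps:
E = -20 (E = 4*(-5) = -20)
z = -36 (z = -9*4 = -36)
m(w, g) = -20 (m(w, g) = -20 + (g - g) = -20 + 0 = -20)
v(F) = -36 + F (v(F) = F - 36 = -36 + F)
v(12) + m(1/(-22), -22)*259 = (-36 + 12) - 20*259 = -24 - 5180 = -5204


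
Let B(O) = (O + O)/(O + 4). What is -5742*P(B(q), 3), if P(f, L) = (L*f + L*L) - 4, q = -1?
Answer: -17226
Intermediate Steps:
B(O) = 2*O/(4 + O) (B(O) = (2*O)/(4 + O) = 2*O/(4 + O))
P(f, L) = -4 + L**2 + L*f (P(f, L) = (L*f + L**2) - 4 = (L**2 + L*f) - 4 = -4 + L**2 + L*f)
-5742*P(B(q), 3) = -5742*(-4 + 3**2 + 3*(2*(-1)/(4 - 1))) = -5742*(-4 + 9 + 3*(2*(-1)/3)) = -5742*(-4 + 9 + 3*(2*(-1)*(1/3))) = -5742*(-4 + 9 + 3*(-2/3)) = -5742*(-4 + 9 - 2) = -5742*3 = -17226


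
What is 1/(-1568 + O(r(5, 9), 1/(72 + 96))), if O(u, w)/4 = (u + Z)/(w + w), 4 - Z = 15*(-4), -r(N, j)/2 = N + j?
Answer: 1/10528 ≈ 9.4985e-5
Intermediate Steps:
r(N, j) = -2*N - 2*j (r(N, j) = -2*(N + j) = -2*N - 2*j)
Z = 64 (Z = 4 - 15*(-4) = 4 - 1*(-60) = 4 + 60 = 64)
O(u, w) = 2*(64 + u)/w (O(u, w) = 4*((u + 64)/(w + w)) = 4*((64 + u)/((2*w))) = 4*((64 + u)*(1/(2*w))) = 4*((64 + u)/(2*w)) = 2*(64 + u)/w)
1/(-1568 + O(r(5, 9), 1/(72 + 96))) = 1/(-1568 + 2*(64 + (-2*5 - 2*9))/(1/(72 + 96))) = 1/(-1568 + 2*(64 + (-10 - 18))/(1/168)) = 1/(-1568 + 2*(64 - 28)/(1/168)) = 1/(-1568 + 2*168*36) = 1/(-1568 + 12096) = 1/10528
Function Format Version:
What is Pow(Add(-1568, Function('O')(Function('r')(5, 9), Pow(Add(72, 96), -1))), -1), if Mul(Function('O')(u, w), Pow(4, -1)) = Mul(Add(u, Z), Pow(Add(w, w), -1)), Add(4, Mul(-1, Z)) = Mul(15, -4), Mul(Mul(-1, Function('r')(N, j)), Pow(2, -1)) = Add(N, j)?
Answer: Rational(1, 10528) ≈ 9.4985e-5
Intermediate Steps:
Function('r')(N, j) = Add(Mul(-2, N), Mul(-2, j)) (Function('r')(N, j) = Mul(-2, Add(N, j)) = Add(Mul(-2, N), Mul(-2, j)))
Z = 64 (Z = Add(4, Mul(-1, Mul(15, -4))) = Add(4, Mul(-1, -60)) = Add(4, 60) = 64)
Function('O')(u, w) = Mul(2, Pow(w, -1), Add(64, u)) (Function('O')(u, w) = Mul(4, Mul(Add(u, 64), Pow(Add(w, w), -1))) = Mul(4, Mul(Add(64, u), Pow(Mul(2, w), -1))) = Mul(4, Mul(Add(64, u), Mul(Rational(1, 2), Pow(w, -1)))) = Mul(4, Mul(Rational(1, 2), Pow(w, -1), Add(64, u))) = Mul(2, Pow(w, -1), Add(64, u)))
Pow(Add(-1568, Function('O')(Function('r')(5, 9), Pow(Add(72, 96), -1))), -1) = Pow(Add(-1568, Mul(2, Pow(Pow(Add(72, 96), -1), -1), Add(64, Add(Mul(-2, 5), Mul(-2, 9))))), -1) = Pow(Add(-1568, Mul(2, Pow(Pow(168, -1), -1), Add(64, Add(-10, -18)))), -1) = Pow(Add(-1568, Mul(2, Pow(Rational(1, 168), -1), Add(64, -28))), -1) = Pow(Add(-1568, Mul(2, 168, 36)), -1) = Pow(Add(-1568, 12096), -1) = Pow(10528, -1) = Rational(1, 10528)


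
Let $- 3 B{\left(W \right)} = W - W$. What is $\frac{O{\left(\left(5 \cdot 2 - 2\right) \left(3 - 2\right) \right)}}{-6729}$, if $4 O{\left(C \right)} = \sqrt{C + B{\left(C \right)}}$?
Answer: $- \frac{\sqrt{2}}{13458} \approx -0.00010508$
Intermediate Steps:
$B{\left(W \right)} = 0$ ($B{\left(W \right)} = - \frac{W - W}{3} = \left(- \frac{1}{3}\right) 0 = 0$)
$O{\left(C \right)} = \frac{\sqrt{C}}{4}$ ($O{\left(C \right)} = \frac{\sqrt{C + 0}}{4} = \frac{\sqrt{C}}{4}$)
$\frac{O{\left(\left(5 \cdot 2 - 2\right) \left(3 - 2\right) \right)}}{-6729} = \frac{\frac{1}{4} \sqrt{\left(5 \cdot 2 - 2\right) \left(3 - 2\right)}}{-6729} = \frac{\sqrt{\left(10 - 2\right) 1}}{4} \left(- \frac{1}{6729}\right) = \frac{\sqrt{8 \cdot 1}}{4} \left(- \frac{1}{6729}\right) = \frac{\sqrt{8}}{4} \left(- \frac{1}{6729}\right) = \frac{2 \sqrt{2}}{4} \left(- \frac{1}{6729}\right) = \frac{\sqrt{2}}{2} \left(- \frac{1}{6729}\right) = - \frac{\sqrt{2}}{13458}$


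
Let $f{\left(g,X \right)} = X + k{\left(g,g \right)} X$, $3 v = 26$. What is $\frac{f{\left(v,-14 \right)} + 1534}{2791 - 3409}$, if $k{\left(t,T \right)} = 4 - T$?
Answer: $- \frac{2378}{927} \approx -2.5653$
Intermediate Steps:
$v = \frac{26}{3}$ ($v = \frac{1}{3} \cdot 26 = \frac{26}{3} \approx 8.6667$)
$f{\left(g,X \right)} = X + X \left(4 - g\right)$ ($f{\left(g,X \right)} = X + \left(4 - g\right) X = X + X \left(4 - g\right)$)
$\frac{f{\left(v,-14 \right)} + 1534}{2791 - 3409} = \frac{- 14 \left(5 - \frac{26}{3}\right) + 1534}{2791 - 3409} = \frac{- 14 \left(5 - \frac{26}{3}\right) + 1534}{-618} = \left(\left(-14\right) \left(- \frac{11}{3}\right) + 1534\right) \left(- \frac{1}{618}\right) = \left(\frac{154}{3} + 1534\right) \left(- \frac{1}{618}\right) = \frac{4756}{3} \left(- \frac{1}{618}\right) = - \frac{2378}{927}$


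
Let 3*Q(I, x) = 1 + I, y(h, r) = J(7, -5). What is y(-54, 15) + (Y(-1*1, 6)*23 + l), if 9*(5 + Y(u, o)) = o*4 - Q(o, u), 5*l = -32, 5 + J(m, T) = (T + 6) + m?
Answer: -8509/135 ≈ -63.030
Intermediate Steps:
J(m, T) = 1 + T + m (J(m, T) = -5 + ((T + 6) + m) = -5 + ((6 + T) + m) = -5 + (6 + T + m) = 1 + T + m)
l = -32/5 (l = (1/5)*(-32) = -32/5 ≈ -6.4000)
y(h, r) = 3 (y(h, r) = 1 - 5 + 7 = 3)
Q(I, x) = 1/3 + I/3 (Q(I, x) = (1 + I)/3 = 1/3 + I/3)
Y(u, o) = -136/27 + 11*o/27 (Y(u, o) = -5 + (o*4 - (1/3 + o/3))/9 = -5 + (4*o + (-1/3 - o/3))/9 = -5 + (-1/3 + 11*o/3)/9 = -5 + (-1/27 + 11*o/27) = -136/27 + 11*o/27)
y(-54, 15) + (Y(-1*1, 6)*23 + l) = 3 + ((-136/27 + (11/27)*6)*23 - 32/5) = 3 + ((-136/27 + 22/9)*23 - 32/5) = 3 + (-70/27*23 - 32/5) = 3 + (-1610/27 - 32/5) = 3 - 8914/135 = -8509/135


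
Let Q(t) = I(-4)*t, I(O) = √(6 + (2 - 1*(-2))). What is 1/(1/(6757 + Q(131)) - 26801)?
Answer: -609527621941/16335949705093563 + 131*√10/32671899410187126 ≈ -3.7312e-5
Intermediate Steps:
I(O) = √10 (I(O) = √(6 + (2 + 2)) = √(6 + 4) = √10)
Q(t) = t*√10 (Q(t) = √10*t = t*√10)
1/(1/(6757 + Q(131)) - 26801) = 1/(1/(6757 + 131*√10) - 26801) = 1/(-26801 + 1/(6757 + 131*√10))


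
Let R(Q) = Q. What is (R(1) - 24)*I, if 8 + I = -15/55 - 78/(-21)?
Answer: 8073/77 ≈ 104.84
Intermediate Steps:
I = -351/77 (I = -8 + (-15/55 - 78/(-21)) = -8 + (-15*1/55 - 78*(-1/21)) = -8 + (-3/11 + 26/7) = -8 + 265/77 = -351/77 ≈ -4.5584)
(R(1) - 24)*I = (1 - 24)*(-351/77) = -23*(-351/77) = 8073/77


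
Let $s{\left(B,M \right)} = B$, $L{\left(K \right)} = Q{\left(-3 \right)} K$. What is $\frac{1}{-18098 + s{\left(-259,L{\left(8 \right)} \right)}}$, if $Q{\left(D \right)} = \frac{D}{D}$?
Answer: $- \frac{1}{18357} \approx -5.4475 \cdot 10^{-5}$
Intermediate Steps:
$Q{\left(D \right)} = 1$
$L{\left(K \right)} = K$ ($L{\left(K \right)} = 1 K = K$)
$\frac{1}{-18098 + s{\left(-259,L{\left(8 \right)} \right)}} = \frac{1}{-18098 - 259} = \frac{1}{-18357} = - \frac{1}{18357}$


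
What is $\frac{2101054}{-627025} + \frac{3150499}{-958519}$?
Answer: $- \frac{3989341814501}{601015375975} \approx -6.6377$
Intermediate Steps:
$\frac{2101054}{-627025} + \frac{3150499}{-958519} = 2101054 \left(- \frac{1}{627025}\right) + 3150499 \left(- \frac{1}{958519}\right) = - \frac{2101054}{627025} - \frac{3150499}{958519} = - \frac{3989341814501}{601015375975}$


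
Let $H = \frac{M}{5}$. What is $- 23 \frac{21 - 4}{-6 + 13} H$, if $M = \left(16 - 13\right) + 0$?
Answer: $- \frac{1173}{35} \approx -33.514$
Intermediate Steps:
$M = 3$ ($M = \left(16 - 13\right) + 0 = 3 + 0 = 3$)
$H = \frac{3}{5} \approx 0.6$
$- 23 \frac{21 - 4}{-6 + 13} H = - 23 \frac{21 - 4}{-6 + 13} \cdot \frac{3}{5} = - 23 \cdot \frac{17}{7} \cdot \frac{3}{5} = - 23 \cdot 17 \cdot \frac{1}{7} \cdot \frac{3}{5} = \left(-23\right) \frac{17}{7} \cdot \frac{3}{5} = \left(- \frac{391}{7}\right) \frac{3}{5} = - \frac{1173}{35}$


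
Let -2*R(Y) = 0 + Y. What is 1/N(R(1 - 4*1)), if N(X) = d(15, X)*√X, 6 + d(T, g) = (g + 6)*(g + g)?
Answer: 2*√6/99 ≈ 0.049485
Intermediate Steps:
d(T, g) = -6 + 2*g*(6 + g) (d(T, g) = -6 + (g + 6)*(g + g) = -6 + (6 + g)*(2*g) = -6 + 2*g*(6 + g))
R(Y) = -Y/2 (R(Y) = -(0 + Y)/2 = -Y/2)
N(X) = √X*(-6 + 2*X² + 12*X) (N(X) = (-6 + 2*X² + 12*X)*√X = √X*(-6 + 2*X² + 12*X))
1/N(R(1 - 4*1)) = 1/(2*√(-(1 - 4*1)/2)*(-3 + (-(1 - 4*1)/2)² + 6*(-(1 - 4*1)/2))) = 1/(2*√(-(1 - 4)/2)*(-3 + (-(1 - 4)/2)² + 6*(-(1 - 4)/2))) = 1/(2*√(-½*(-3))*(-3 + (-½*(-3))² + 6*(-½*(-3)))) = 1/(2*√(3/2)*(-3 + (3/2)² + 6*(3/2))) = 1/(2*(√6/2)*(-3 + 9/4 + 9)) = 1/(2*(√6/2)*(33/4)) = 1/(33*√6/4) = 2*√6/99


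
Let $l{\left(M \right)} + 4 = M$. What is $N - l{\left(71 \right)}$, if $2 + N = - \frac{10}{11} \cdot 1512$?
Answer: $- \frac{15879}{11} \approx -1443.5$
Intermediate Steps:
$l{\left(M \right)} = -4 + M$
$N = - \frac{15142}{11}$ ($N = -2 + - \frac{10}{11} \cdot 1512 = -2 + \left(-10\right) \frac{1}{11} \cdot 1512 = -2 - \frac{15120}{11} = - \frac{15142}{11} \approx -1376.5$)
$N - l{\left(71 \right)} = - \frac{15142}{11} - \left(-4 + 71\right) = - \frac{15142}{11} - 67 = - \frac{15879}{11}$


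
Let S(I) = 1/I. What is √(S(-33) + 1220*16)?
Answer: √21257247/33 ≈ 139.71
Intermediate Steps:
√(S(-33) + 1220*16) = √(1/(-33) + 1220*16) = √(-1/33 + 19520) = √(644159/33) = √21257247/33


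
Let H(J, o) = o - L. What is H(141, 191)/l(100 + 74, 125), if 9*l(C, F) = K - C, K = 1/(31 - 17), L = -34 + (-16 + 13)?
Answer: -28728/2435 ≈ -11.798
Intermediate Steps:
L = -37 (L = -34 - 3 = -37)
H(J, o) = 37 + o (H(J, o) = o - 1*(-37) = o + 37 = 37 + o)
K = 1/14 ≈ 0.071429
l(C, F) = 1/126 - C/9 (l(C, F) = (1/14 - C)/9 = 1/126 - C/9)
H(141, 191)/l(100 + 74, 125) = (37 + 191)/(1/126 - (100 + 74)/9) = 228/(1/126 - 1/9*174) = 228/(1/126 - 58/3) = 228/(-2435/126) = 228*(-126/2435) = -28728/2435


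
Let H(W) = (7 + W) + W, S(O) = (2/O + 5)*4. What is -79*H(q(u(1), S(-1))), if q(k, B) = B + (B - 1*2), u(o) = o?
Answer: -4029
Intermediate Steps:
S(O) = 20 + 8/O (S(O) = (5 + 2/O)*4 = 20 + 8/O)
q(k, B) = -2 + 2*B (q(k, B) = B + (B - 2) = B + (-2 + B) = -2 + 2*B)
H(W) = 7 + 2*W
-79*H(q(u(1), S(-1))) = -79*(7 + 2*(-2 + 2*(20 + 8/(-1)))) = -79*(7 + 2*(-2 + 2*(20 + 8*(-1)))) = -79*(7 + 2*(-2 + 2*(20 - 8))) = -79*(7 + 2*(-2 + 2*12)) = -79*(7 + 2*(-2 + 24)) = -79*(7 + 2*22) = -79*(7 + 44) = -79*51 = -4029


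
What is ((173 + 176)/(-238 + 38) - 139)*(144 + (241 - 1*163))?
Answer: -3124539/100 ≈ -31245.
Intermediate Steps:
((173 + 176)/(-238 + 38) - 139)*(144 + (241 - 1*163)) = (349/(-200) - 139)*(144 + (241 - 163)) = (349*(-1/200) - 139)*(144 + 78) = (-349/200 - 139)*222 = -28149/200*222 = -3124539/100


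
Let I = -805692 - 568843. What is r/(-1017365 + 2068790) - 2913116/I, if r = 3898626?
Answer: 561448058614/96348030825 ≈ 5.8273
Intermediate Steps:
I = -1374535
r/(-1017365 + 2068790) - 2913116/I = 3898626/(-1017365 + 2068790) - 2913116/(-1374535) = 3898626/1051425 - 2913116*(-1/1374535) = 3898626*(1/1051425) + 2913116/1374535 = 1299542/350475 + 2913116/1374535 = 561448058614/96348030825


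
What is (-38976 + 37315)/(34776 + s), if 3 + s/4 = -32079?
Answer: 1661/93552 ≈ 0.017755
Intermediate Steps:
s = -128328 (s = -12 + 4*(-32079) = -12 - 128316 = -128328)
(-38976 + 37315)/(34776 + s) = (-38976 + 37315)/(34776 - 128328) = -1661/(-93552) = -1661*(-1/93552) = 1661/93552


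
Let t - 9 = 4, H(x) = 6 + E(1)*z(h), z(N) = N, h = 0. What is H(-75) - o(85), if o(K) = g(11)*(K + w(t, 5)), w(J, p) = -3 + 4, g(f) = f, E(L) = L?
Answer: -940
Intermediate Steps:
H(x) = 6 (H(x) = 6 + 1*0 = 6 + 0 = 6)
t = 13 (t = 9 + 4 = 13)
w(J, p) = 1
o(K) = 11 + 11*K (o(K) = 11*(K + 1) = 11*(1 + K) = 11 + 11*K)
H(-75) - o(85) = 6 - (11 + 11*85) = 6 - (11 + 935) = 6 - 1*946 = 6 - 946 = -940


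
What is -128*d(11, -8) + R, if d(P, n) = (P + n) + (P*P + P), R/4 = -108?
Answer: -17712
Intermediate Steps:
R = -432 (R = 4*(-108) = -432)
d(P, n) = n + P² + 2*P (d(P, n) = (P + n) + (P² + P) = (P + n) + (P + P²) = n + P² + 2*P)
-128*d(11, -8) + R = -128*(-8 + 11² + 2*11) - 432 = -128*(-8 + 121 + 22) - 432 = -128*135 - 432 = -17280 - 432 = -17712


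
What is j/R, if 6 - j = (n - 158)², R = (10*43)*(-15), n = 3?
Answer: 24019/6450 ≈ 3.7239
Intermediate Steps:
R = -6450 (R = 430*(-15) = -6450)
j = -24019 (j = 6 - (3 - 158)² = 6 - 1*(-155)² = 6 - 1*24025 = 6 - 24025 = -24019)
j/R = -24019/(-6450) = -24019*(-1/6450) = 24019/6450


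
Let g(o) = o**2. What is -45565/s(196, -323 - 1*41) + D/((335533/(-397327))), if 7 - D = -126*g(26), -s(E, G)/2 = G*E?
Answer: -371489448153981/3682810208 ≈ -1.0087e+5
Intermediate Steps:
s(E, G) = -2*E*G (s(E, G) = -2*G*E = -2*E*G)
D = 85183 (D = 7 - (-126)*26**2 = 7 - (-126)*676 = 7 - 1*(-85176) = 7 + 85176 = 85183)
-45565/s(196, -323 - 1*41) + D/((335533/(-397327))) = -45565*(-1/(392*(-323 - 1*41))) + 85183/((335533/(-397327))) = -45565*(-1/(392*(-323 - 41))) + 85183/((335533*(-1/397327))) = -45565/((-2*196*(-364))) + 85183/(-335533/397327) = -45565/142688 + 85183*(-397327/335533) = -45565*1/142688 - 33845505841/335533 = -3505/10976 - 33845505841/335533 = -371489448153981/3682810208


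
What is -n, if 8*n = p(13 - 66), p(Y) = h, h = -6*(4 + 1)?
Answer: 15/4 ≈ 3.7500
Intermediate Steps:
h = -30 (h = -6*5 = -30)
p(Y) = -30
n = -15/4 (n = (1/8)*(-30) = -15/4 ≈ -3.7500)
-n = -1*(-15/4) = 15/4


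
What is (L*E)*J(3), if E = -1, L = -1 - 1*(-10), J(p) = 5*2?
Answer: -90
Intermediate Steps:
J(p) = 10
L = 9 (L = -1 + 10 = 9)
(L*E)*J(3) = (9*(-1))*10 = -9*10 = -90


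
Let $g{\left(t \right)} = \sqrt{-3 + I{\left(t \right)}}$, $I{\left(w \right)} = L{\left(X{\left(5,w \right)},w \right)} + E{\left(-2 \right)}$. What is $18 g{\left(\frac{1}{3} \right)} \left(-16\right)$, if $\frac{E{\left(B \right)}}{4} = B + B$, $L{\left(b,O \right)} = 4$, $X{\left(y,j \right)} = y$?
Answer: $- 288 i \sqrt{15} \approx - 1115.4 i$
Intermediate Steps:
$E{\left(B \right)} = 8 B$ ($E{\left(B \right)} = 4 \left(B + B\right) = 4 \cdot 2 B = 8 B$)
$I{\left(w \right)} = -12$ ($I{\left(w \right)} = 4 + 8 \left(-2\right) = 4 - 16 = -12$)
$g{\left(t \right)} = i \sqrt{15}$ ($g{\left(t \right)} = \sqrt{-3 - 12} = \sqrt{-15} = i \sqrt{15}$)
$18 g{\left(\frac{1}{3} \right)} \left(-16\right) = 18 i \sqrt{15} \left(-16\right) = - 288 i \sqrt{15}$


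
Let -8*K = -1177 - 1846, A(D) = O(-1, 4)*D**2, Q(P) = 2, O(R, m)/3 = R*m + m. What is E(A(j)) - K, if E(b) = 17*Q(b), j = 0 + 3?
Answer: -2751/8 ≈ -343.88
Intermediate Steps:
O(R, m) = 3*m + 3*R*m (O(R, m) = 3*(R*m + m) = 3*(m + R*m) = 3*m + 3*R*m)
j = 3
A(D) = 0 (A(D) = (3*4*(1 - 1))*D**2 = (3*4*0)*D**2 = 0*D**2 = 0)
K = 3023/8 (K = -(-1177 - 1846)/8 = -1/8*(-3023) = 3023/8 ≈ 377.88)
E(b) = 34 (E(b) = 17*2 = 34)
E(A(j)) - K = 34 - 1*3023/8 = 34 - 3023/8 = -2751/8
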